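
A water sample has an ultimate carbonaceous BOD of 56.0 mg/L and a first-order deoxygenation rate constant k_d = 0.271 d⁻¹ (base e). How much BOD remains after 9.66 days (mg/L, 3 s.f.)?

L ≈ 4.09 mg/L

L_t = L₀ e^(−k_d t) = 56.0 × e^(−0.271×9.66) = 56.0 × 0.07296 = 4.086 mg/L.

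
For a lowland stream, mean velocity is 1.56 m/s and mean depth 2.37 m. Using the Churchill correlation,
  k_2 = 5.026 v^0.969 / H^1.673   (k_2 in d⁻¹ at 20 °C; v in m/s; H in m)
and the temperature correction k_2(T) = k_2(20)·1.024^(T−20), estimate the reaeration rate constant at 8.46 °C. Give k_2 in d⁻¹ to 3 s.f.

k_2 ≈ 1.39 d⁻¹

k_2(20) = 5.026 × 1.56^0.969 / 2.37^1.673 = 5.026 × 1.539 / 4.236 = 1.826 d⁻¹.
k_2(8.46) = 1.826 × 1.024^(8.46−20) = 1.826 × 0.7606 = 1.388 d⁻¹.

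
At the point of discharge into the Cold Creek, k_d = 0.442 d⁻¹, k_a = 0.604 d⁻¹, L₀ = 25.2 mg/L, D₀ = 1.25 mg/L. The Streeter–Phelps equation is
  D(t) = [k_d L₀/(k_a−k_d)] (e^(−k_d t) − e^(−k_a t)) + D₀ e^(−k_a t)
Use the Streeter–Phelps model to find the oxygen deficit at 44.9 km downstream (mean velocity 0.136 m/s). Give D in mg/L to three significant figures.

Travel time t = x/v = 44.9 km / (0.136 m/s) = 44900 m / 0.136 m/s = 330100 s = 3.821 d.
k_d L₀/(k_a−k_d) = 0.442×25.2/(0.604−0.442) = 11.14/0.1620 = 68.76 mg/L.
e^(−k_d t) = e^(−0.442×3.821) = 0.1847; e^(−k_a t) = e^(−0.604×3.821) = 0.09946.
D = 68.76 × (0.1847 − 0.09946) + 1.25 × 0.09946 = 5.861 + 0.1243 = 5.986 mg/L.

D ≈ 5.99 mg/L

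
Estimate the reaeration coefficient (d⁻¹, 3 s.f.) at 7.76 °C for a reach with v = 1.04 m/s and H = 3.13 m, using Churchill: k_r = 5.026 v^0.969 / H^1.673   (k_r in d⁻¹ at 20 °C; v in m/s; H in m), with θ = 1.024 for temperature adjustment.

k_r ≈ 0.579 d⁻¹

k_r(20) = 5.026 × 1.04^0.969 / 3.13^1.673 = 5.026 × 1.039 / 6.746 = 0.7739 d⁻¹.
k_r(7.76) = 0.7739 × 1.024^(7.76−20) = 0.7739 × 0.7480 = 0.5789 d⁻¹.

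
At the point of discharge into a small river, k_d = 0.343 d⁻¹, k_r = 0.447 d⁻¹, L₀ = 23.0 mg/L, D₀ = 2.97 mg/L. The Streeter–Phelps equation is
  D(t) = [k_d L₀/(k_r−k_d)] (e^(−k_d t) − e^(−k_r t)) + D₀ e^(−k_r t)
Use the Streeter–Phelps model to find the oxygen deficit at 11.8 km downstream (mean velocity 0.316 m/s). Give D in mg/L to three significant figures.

D ≈ 5.32 mg/L

Travel time t = x/v = 11.8 km / (0.316 m/s) = 11800 m / 0.316 m/s = 37340 s = 0.4322 d.
k_d L₀/(k_r−k_d) = 0.343×23.0/(0.447−0.343) = 7.889/0.1040 = 75.86 mg/L.
e^(−k_d t) = e^(−0.343×0.4322) = 0.8622; e^(−k_r t) = e^(−0.447×0.4322) = 0.8243.
D = 75.86 × (0.8622 − 0.8243) + 2.97 × 0.8243 = 2.875 + 2.448 = 5.323 mg/L.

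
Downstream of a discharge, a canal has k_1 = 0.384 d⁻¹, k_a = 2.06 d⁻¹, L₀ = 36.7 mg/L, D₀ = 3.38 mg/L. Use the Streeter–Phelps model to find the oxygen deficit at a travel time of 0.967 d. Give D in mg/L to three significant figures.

D ≈ 5.11 mg/L

k_1 L₀/(k_a−k_1) = 0.384×36.7/(2.06−0.384) = 14.09/1.676 = 8.409 mg/L.
e^(−k_1 t) = e^(−0.384×0.9670) = 0.6898; e^(−k_a t) = e^(−2.06×0.9670) = 0.1364.
D = 8.409 × (0.6898 − 0.1364) + 3.38 × 0.1364 = 4.653 + 0.4611 = 5.114 mg/L.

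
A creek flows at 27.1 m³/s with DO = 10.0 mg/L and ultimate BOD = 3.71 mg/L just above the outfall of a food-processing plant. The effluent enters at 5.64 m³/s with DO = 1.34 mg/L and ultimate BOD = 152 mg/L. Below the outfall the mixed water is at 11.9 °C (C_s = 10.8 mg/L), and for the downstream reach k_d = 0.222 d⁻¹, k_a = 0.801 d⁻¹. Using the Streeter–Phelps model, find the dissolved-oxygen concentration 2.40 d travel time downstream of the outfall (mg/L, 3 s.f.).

Mixed DO = (27.1×10.0 + 5.64×1.34)/(27.1+5.64) = 278.6/32.74 = 8.508 mg/L.
Mixed L₀ = (27.1×3.71 + 5.64×152)/(32.74) = 957.8/32.74 = 29.26 mg/L.
Initial deficit D₀ = C_s − DO₀ = 10.8 − 8.508 = 2.292 mg/L.
D(2.40) = [0.222×29.26/(0.801−0.222)](e^(−0.222×2.40) − e^(−0.801×2.40)) + 2.292 e^(−0.801×2.40)
= 11.22 × (0.5870 − 0.1463) + 2.292 × 0.1463 = 5.279 mg/L.
DO = 10.8 − 5.279 = 5.521 mg/L.

DO ≈ 5.52 mg/L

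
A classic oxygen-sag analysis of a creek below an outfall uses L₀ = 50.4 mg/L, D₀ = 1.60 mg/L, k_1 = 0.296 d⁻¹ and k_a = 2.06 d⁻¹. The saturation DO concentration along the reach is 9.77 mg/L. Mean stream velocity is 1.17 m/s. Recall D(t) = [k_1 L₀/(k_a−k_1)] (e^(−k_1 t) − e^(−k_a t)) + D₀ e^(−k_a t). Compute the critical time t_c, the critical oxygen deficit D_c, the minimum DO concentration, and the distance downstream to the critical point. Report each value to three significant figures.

t_c = [1/(k_a−k_1)] ln[(k_a/k_1)(1 − D₀(k_a−k_1)/(k_1 L₀))]
= [1/(2.06−0.296)] ln[(2.06/0.296)(1 − 1.60×1.764/(0.296×50.4))]
= (1/1.764) ln[6.959 × 0.8108] = 0.5669 × ln(5.643) = 0.5669 × 1.730 = 0.9809 d.
L(t_c) = L₀ e^(−k_1 t_c) = 50.4 × 0.7480 = 37.70 mg/L, and at the critical point k_a D_c = k_1 L, so D_c = (0.296/2.06) × 37.70 = 5.417 mg/L.
Minimum DO = C_s − D_c = 9.77 − 5.417 = 4.353 mg/L.
x_c = v t_c = 1.17 m/s × 0.9809 d × 86400 s/d = 99160 m ≈ 99.2 km.

t_c ≈ 0.981 d; D_c ≈ 5.42 mg/L; min DO ≈ 4.35 mg/L; x_c ≈ 99.2 km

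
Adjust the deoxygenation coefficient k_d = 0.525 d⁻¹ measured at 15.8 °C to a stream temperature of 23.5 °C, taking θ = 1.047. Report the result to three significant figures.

k_d ≈ 0.748 d⁻¹

k_d(T₂) = k_d(T₁) · θ^(T₂−T₁) = 0.525 × 1.047^(23.5−15.8)
= 0.525 × 1.047^7.70 = 0.525 × 1.424 = 0.7477 d⁻¹.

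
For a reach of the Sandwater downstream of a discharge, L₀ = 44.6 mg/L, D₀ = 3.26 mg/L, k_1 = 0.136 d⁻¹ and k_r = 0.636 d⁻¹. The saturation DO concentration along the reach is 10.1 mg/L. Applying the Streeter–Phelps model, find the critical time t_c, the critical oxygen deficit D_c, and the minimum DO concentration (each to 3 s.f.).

t_c ≈ 2.46 d; D_c ≈ 6.83 mg/L; min DO ≈ 3.27 mg/L

t_c = [1/(k_r−k_1)] ln[(k_r/k_1)(1 − D₀(k_r−k_1)/(k_1 L₀))]
= [1/(0.636−0.136)] ln[(0.636/0.136)(1 − 3.26×0.5000/(0.136×44.6))]
= (1/0.5000) ln[4.676 × 0.7313] = 2.000 × ln(3.420) = 2.000 × 1.230 = 2.459 d.
D_c = (k_1/k_r) L₀ e^(−k_1 t_c) = (0.136/0.636) × 44.6 × e^(−0.136×2.459) = 0.2138 × 44.6 × 0.7157 = 6.826 mg/L.
Minimum DO = C_s − D_c = 10.1 − 6.826 = 3.274 mg/L.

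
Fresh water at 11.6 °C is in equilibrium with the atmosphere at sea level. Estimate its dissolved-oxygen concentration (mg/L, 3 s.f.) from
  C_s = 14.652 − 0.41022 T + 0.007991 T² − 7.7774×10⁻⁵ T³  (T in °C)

C_s ≈ 10.8 mg/L

C_s = 14.652 − 0.41022×11.6 + 0.007991×11.6² − 7.7774×10⁻⁵×11.6³ = 10.85 mg/L.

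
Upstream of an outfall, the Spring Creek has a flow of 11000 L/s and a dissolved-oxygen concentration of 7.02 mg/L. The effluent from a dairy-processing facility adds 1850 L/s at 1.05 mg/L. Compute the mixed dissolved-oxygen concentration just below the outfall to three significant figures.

Flow-weighted mixing: C = (Q_r C_r + Q_w C_w)/(Q_r + Q_w)
= (11000×7.02 + 1850×1.05)/(11000 + 1850) = 79160/12850 = 6.161 mg/L.

6.16 mg/L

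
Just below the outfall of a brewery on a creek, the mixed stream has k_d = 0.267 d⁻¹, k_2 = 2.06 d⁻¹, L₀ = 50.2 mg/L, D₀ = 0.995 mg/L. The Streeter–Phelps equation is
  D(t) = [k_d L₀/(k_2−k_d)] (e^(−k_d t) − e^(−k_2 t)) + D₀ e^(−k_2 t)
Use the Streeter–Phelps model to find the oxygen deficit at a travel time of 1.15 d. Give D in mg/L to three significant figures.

k_d L₀/(k_2−k_d) = 0.267×50.2/(2.06−0.267) = 13.40/1.793 = 7.475 mg/L.
e^(−k_d t) = e^(−0.267×1.150) = 0.7356; e^(−k_2 t) = e^(−2.06×1.150) = 0.09357.
D = 7.475 × (0.7356 − 0.09357) + 0.995 × 0.09357 = 4.800 + 0.09311 = 4.893 mg/L.

D ≈ 4.89 mg/L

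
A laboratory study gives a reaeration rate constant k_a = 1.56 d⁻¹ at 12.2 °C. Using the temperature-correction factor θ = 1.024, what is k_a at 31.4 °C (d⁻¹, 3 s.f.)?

k_a ≈ 2.46 d⁻¹

k_a(T₂) = k_a(T₁) · θ^(T₂−T₁) = 1.56 × 1.024^(31.4−12.2)
= 1.56 × 1.024^19.2 = 1.56 × 1.577 = 2.460 d⁻¹.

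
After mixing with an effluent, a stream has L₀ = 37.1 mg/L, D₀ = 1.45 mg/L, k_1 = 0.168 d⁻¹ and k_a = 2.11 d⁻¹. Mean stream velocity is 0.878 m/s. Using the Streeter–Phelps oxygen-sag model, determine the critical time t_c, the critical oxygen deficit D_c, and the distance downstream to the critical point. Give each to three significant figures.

t_c ≈ 0.994 d; D_c ≈ 2.50 mg/L; x_c ≈ 75.4 km

At the critical point dD/dt = 0, so k_1 L₀ e^(−k_1 t) = k_a D. Substituting D(t) from the Streeter–Phelps equation and solving for t gives
t_c = ln[(k_a/k_1)(1 − D₀(k_a−k_1)/(k_1 L₀))] / (k_a−k_1).
Here k_a−k_1 = 1.942 d⁻¹ and 1 − D₀(k_a−k_1)/(k_1 L₀) = 1 − 1.45×1.942/(0.168×37.1) = 0.5482, so
t_c = ln(12.56 × 0.5482) / 1.942 = 1.929 / 1.942 = 0.9935 d.
L(t_c) = L₀ e^(−k_1 t_c) = 37.1 × 0.8463 = 31.40 mg/L, and at the critical point k_a D_c = k_1 L, so D_c = (0.168/2.11) × 31.40 = 2.500 mg/L.
x_c = v t_c = 0.878 m/s × 0.9935 d × 86400 s/d = 75370 m ≈ 75.4 km.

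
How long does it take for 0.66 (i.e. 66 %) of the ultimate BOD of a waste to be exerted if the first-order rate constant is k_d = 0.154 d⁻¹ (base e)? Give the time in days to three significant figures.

t ≈ 7.01 d

y/L₀ = 1 − e^(−k_d t) = 0.66 ⇒ e^(−k_d t) = 0.340
t = −ln(0.340) / 0.154 = 1.079 / 0.154 = 7.005 d.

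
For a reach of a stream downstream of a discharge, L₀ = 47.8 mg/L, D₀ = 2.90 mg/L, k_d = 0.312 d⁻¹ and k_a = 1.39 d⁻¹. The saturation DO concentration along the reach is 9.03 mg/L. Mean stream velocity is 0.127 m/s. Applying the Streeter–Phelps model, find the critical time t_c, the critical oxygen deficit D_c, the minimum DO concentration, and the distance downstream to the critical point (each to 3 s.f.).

At the critical point dD/dt = 0, so k_d L₀ e^(−k_d t) = k_a D. Substituting D(t) from the Streeter–Phelps equation and solving for t gives
t_c = ln[(k_a/k_d)(1 − D₀(k_a−k_d)/(k_d L₀))] / (k_a−k_d).
Here k_a−k_d = 1.078 d⁻¹ and 1 − D₀(k_a−k_d)/(k_d L₀) = 1 − 2.90×1.078/(0.312×47.8) = 0.7904, so
t_c = ln(4.455 × 0.7904) / 1.078 = 1.259 / 1.078 = 1.168 d.
L(t_c) = L₀ e^(−k_d t_c) = 47.8 × 0.6947 = 33.20 mg/L, and at the critical point k_a D_c = k_d L, so D_c = (0.312/1.39) × 33.20 = 7.453 mg/L.
Minimum DO = C_s − D_c = 9.03 − 7.453 = 1.577 mg/L.
x_c = v t_c = 0.127 m/s × 1.168 d × 86400 s/d = 12810 m ≈ 12.8 km.

t_c ≈ 1.17 d; D_c ≈ 7.45 mg/L; min DO ≈ 1.58 mg/L; x_c ≈ 12.8 km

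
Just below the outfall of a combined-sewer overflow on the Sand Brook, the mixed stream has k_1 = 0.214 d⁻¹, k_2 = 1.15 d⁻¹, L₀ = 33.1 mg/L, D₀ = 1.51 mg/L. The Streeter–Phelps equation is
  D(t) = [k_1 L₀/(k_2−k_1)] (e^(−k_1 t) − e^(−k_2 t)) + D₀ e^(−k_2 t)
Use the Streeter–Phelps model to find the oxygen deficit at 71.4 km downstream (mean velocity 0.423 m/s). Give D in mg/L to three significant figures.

D ≈ 4.34 mg/L

Travel time t = x/v = 71.4 km / (0.423 m/s) = 71400 m / 0.423 m/s = 168800 s = 1.954 d.
k_1 L₀/(k_2−k_1) = 0.214×33.1/(1.15−0.214) = 7.083/0.9360 = 7.568 mg/L.
e^(−k_1 t) = e^(−0.214×1.954) = 0.6583; e^(−k_2 t) = e^(−1.15×1.954) = 0.1057.
D = 7.568 × (0.6583 − 0.1057) + 1.51 × 0.1057 = 4.182 + 0.1597 = 4.341 mg/L.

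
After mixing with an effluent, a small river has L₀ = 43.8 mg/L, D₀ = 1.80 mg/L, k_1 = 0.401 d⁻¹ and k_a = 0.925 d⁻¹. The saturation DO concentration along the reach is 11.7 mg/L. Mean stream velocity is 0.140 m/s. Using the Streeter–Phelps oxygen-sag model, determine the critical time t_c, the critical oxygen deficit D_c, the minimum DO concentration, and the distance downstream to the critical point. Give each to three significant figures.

t_c ≈ 1.49 d; D_c ≈ 10.4 mg/L; min DO ≈ 1.25 mg/L; x_c ≈ 18.0 km

With k_a/k_1 = 2.307 and 1 − D₀(k_a−k_1)/(k_1 L₀) = 0.9463,
t_c = ln(2.307 × 0.9463) / (0.925 − 0.401) = ln(2.183) / 0.5240 = 0.7806/0.5240 = 1.490 d.
L(t_c) = L₀ e^(−k_1 t_c) = 43.8 × 0.5502 = 24.10 mg/L, and at the critical point k_a D_c = k_1 L, so D_c = (0.401/0.925) × 24.10 = 10.45 mg/L.
Minimum DO = C_s − D_c = 11.7 − 10.45 = 1.252 mg/L.
x_c = v t_c = 0.140 m/s × 1.490 d × 86400 s/d = 18020 m ≈ 18.0 km.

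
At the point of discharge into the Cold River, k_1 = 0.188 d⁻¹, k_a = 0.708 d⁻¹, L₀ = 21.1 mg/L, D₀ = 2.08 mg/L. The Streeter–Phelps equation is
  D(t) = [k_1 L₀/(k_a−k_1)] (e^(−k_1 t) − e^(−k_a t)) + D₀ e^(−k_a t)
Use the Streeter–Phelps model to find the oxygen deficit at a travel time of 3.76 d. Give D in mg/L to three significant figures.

D ≈ 3.37 mg/L

k_1 L₀/(k_a−k_1) = 0.188×21.1/(0.708−0.188) = 3.967/0.5200 = 7.628 mg/L.
e^(−k_1 t) = e^(−0.188×3.760) = 0.4932; e^(−k_a t) = e^(−0.708×3.760) = 0.06980.
D = 7.628 × (0.4932 − 0.06980) + 2.08 × 0.06980 = 3.230 + 0.1452 = 3.375 mg/L.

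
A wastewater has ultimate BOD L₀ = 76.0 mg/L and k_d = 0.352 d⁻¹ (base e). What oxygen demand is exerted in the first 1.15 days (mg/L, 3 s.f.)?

y ≈ 25.3 mg/L

y_t = L₀(1 − e^(−k_d t)) = 76.0 × (1 − e^(−0.352×1.15))
= 76.0 × (1 − 0.6671) = 76.0 × 0.3329 = 25.30 mg/L.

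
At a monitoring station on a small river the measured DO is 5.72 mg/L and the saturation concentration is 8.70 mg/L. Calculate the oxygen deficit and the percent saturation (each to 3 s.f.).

D ≈ 2.98 mg/L; 65.7 % saturation

D = C_s − C = 8.70 − 5.72 = 2.98 mg/L.
% saturation = 5.72/8.70 × 100 = 65.7 %.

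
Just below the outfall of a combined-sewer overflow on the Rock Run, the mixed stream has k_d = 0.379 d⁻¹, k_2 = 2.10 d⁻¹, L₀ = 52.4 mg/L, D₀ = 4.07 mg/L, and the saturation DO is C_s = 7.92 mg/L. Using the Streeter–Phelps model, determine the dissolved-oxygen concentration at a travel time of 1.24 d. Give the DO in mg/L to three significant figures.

k_d L₀/(k_2−k_d) = 0.379×52.4/(2.10−0.379) = 19.86/1.721 = 11.54 mg/L.
e^(−k_d t) = e^(−0.379×1.240) = 0.6250; e^(−k_2 t) = e^(−2.10×1.240) = 0.07398.
D = 11.54 × (0.6250 − 0.07398) + 4.07 × 0.07398 = 6.359 + 0.3011 = 6.660 mg/L.
DO = C_s − D = 7.92 − 6.660 = 1.260 mg/L.

DO ≈ 1.26 mg/L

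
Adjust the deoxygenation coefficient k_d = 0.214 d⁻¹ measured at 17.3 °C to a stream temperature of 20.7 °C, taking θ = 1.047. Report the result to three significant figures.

k_d(T₂) = k_d(T₁) · θ^(T₂−T₁) = 0.214 × 1.047^(20.7−17.3)
= 0.214 × 1.047^3.40 = 0.214 × 1.169 = 0.2502 d⁻¹.

k_d ≈ 0.250 d⁻¹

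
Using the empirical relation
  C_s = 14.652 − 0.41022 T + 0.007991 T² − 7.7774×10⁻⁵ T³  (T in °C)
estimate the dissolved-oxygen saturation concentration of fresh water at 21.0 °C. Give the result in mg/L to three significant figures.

C_s ≈ 8.84 mg/L

C_s = 14.652 − 0.41022×21.0 + 0.007991×21.0² − 7.7774×10⁻⁵×21.0³ = 8.841 mg/L.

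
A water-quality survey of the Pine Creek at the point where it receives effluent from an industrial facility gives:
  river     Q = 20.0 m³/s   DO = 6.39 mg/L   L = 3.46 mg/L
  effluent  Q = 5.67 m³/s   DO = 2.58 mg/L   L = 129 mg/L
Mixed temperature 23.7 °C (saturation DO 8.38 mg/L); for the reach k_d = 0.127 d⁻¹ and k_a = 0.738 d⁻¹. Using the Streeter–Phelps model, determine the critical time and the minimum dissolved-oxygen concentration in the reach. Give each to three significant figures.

t_c ≈ 1.94 d; minimum DO ≈ 4.19 mg/L

Mixed DO = (20.0×6.39 + 5.67×2.58)/(20.0+5.67) = 142.4/25.67 = 5.548 mg/L.
Mixed L₀ = (20.0×3.46 + 5.67×129)/(25.67) = 800.6/25.67 = 31.19 mg/L.
Initial deficit D₀ = C_s − DO₀ = 8.38 − 5.548 = 2.832 mg/L.
t_c = (1/0.6110) ln[(0.738/0.127)(1 − 2.832×0.6110/(0.127×31.19))] = 1.637 × ln(3.273) = 1.941 d.
D_c = (0.127/0.738) × 31.19 × e^(−0.127×1.941) = 0.1721 × 31.19 × 0.7816 = 4.195 mg/L.
Minimum DO = 8.38 − 4.195 = 4.185 mg/L.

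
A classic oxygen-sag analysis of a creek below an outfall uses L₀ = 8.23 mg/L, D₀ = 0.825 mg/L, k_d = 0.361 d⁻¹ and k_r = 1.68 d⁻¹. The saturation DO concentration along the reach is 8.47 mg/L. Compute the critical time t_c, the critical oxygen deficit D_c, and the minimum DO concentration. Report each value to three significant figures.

t_c ≈ 0.820 d; D_c ≈ 1.32 mg/L; min DO ≈ 7.15 mg/L

t_c = [1/(k_r−k_d)] ln[(k_r/k_d)(1 − D₀(k_r−k_d)/(k_d L₀))]
= [1/(1.68−0.361)] ln[(1.68/0.361)(1 − 0.825×1.319/(0.361×8.23))]
= (1/1.319) ln[4.654 × 0.6337] = 0.7582 × ln(2.949) = 0.7582 × 1.082 = 0.8200 d.
L(t_c) = L₀ e^(−k_d t_c) = 8.23 × 0.7438 = 6.121 mg/L, and at the critical point k_r D_c = k_d L, so D_c = (0.361/1.68) × 6.121 = 1.315 mg/L.
Minimum DO = C_s − D_c = 8.47 − 1.315 = 7.155 mg/L.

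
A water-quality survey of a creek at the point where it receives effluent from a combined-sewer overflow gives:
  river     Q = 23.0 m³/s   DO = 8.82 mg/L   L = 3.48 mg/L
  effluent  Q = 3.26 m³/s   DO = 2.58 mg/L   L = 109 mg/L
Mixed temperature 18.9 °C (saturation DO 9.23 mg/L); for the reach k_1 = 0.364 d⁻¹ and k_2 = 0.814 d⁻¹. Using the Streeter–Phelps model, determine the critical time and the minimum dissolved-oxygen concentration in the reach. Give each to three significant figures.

t_c ≈ 1.58 d; minimum DO ≈ 5.06 mg/L

Mixed DO = (23.0×8.82 + 3.26×2.58)/(23.0+3.26) = 211.3/26.26 = 8.045 mg/L.
Mixed L₀ = (23.0×3.48 + 3.26×109)/(26.26) = 435.4/26.26 = 16.58 mg/L.
Initial deficit D₀ = C_s − DO₀ = 9.23 − 8.045 = 1.185 mg/L.
t_c = (1/0.4500) ln[(0.814/0.364)(1 − 1.185×0.4500/(0.364×16.58))] = 2.222 × ln(2.039) = 1.583 d.
D_c = (0.364/0.814) × 16.58 × e^(−0.364×1.583) = 0.4472 × 16.58 × 0.5620 = 4.167 mg/L.
Minimum DO = 9.23 − 4.167 = 5.063 mg/L.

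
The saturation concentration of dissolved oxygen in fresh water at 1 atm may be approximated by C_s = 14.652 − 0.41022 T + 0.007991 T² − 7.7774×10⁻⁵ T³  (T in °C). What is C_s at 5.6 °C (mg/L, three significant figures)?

C_s ≈ 12.6 mg/L

C_s = 14.652 − 0.41022×5.6 + 0.007991×5.6² − 7.7774×10⁻⁵×5.6³ = 12.59 mg/L.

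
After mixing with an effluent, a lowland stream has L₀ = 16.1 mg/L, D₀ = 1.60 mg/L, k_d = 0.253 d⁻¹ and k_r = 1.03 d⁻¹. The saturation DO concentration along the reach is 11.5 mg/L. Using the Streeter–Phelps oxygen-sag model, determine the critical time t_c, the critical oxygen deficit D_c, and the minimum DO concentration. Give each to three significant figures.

t_c = [1/(k_r−k_d)] ln[(k_r/k_d)(1 − D₀(k_r−k_d)/(k_d L₀))]
= [1/(1.03−0.253)] ln[(1.03/0.253)(1 − 1.60×0.7770/(0.253×16.1))]
= (1/0.7770) ln[4.071 × 0.6948] = 1.287 × ln(2.829) = 1.287 × 1.040 = 1.338 d.
L(t_c) = L₀ e^(−k_d t_c) = 16.1 × 0.7128 = 11.48 mg/L, and at the critical point k_r D_c = k_d L, so D_c = (0.253/1.03) × 11.48 = 2.819 mg/L.
Minimum DO = C_s − D_c = 11.5 − 2.819 = 8.681 mg/L.

t_c ≈ 1.34 d; D_c ≈ 2.82 mg/L; min DO ≈ 8.68 mg/L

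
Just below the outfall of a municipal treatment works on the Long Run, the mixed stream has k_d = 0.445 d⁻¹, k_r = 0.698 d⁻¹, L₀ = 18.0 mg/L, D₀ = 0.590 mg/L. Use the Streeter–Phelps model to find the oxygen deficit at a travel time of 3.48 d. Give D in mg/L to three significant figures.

k_d L₀/(k_r−k_d) = 0.445×18.0/(0.698−0.445) = 8.010/0.2530 = 31.66 mg/L.
e^(−k_d t) = e^(−0.445×3.480) = 0.2125; e^(−k_r t) = e^(−0.698×3.480) = 0.08812.
D = 31.66 × (0.2125 − 0.08812) + 0.590 × 0.08812 = 3.939 + 0.05199 = 3.991 mg/L.

D ≈ 3.99 mg/L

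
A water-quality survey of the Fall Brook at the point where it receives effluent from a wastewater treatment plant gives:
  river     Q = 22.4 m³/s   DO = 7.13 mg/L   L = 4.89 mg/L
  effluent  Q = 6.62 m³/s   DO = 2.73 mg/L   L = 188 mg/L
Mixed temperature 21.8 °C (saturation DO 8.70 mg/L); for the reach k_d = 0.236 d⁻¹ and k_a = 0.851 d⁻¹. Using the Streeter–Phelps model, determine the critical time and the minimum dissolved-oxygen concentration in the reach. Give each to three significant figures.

t_c ≈ 1.83 d; minimum DO ≈ 0.305 mg/L

Mixed DO = (22.4×7.13 + 6.62×2.73)/(22.4+6.62) = 177.8/29.02 = 6.126 mg/L.
Mixed L₀ = (22.4×4.89 + 6.62×188)/(29.02) = 1354/29.02 = 46.66 mg/L.
Initial deficit D₀ = C_s − DO₀ = 8.70 − 6.126 = 2.574 mg/L.
t_c = (1/0.6150) ln[(0.851/0.236)(1 − 2.574×0.6150/(0.236×46.66))] = 1.626 × ln(3.088) = 1.833 d.
D_c = (0.236/0.851) × 46.66 × e^(−0.236×1.833) = 0.2773 × 46.66 × 0.6488 = 8.395 mg/L.
Minimum DO = 8.70 − 8.395 = 0.3045 mg/L.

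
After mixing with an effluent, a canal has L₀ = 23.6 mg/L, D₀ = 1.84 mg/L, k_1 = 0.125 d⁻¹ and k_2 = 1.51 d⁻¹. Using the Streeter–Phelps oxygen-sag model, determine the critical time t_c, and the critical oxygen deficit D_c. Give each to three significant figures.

t_c = [1/(k_2−k_1)] ln[(k_2/k_1)(1 − D₀(k_2−k_1)/(k_1 L₀))]
= [1/(1.51−0.125)] ln[(1.51/0.125)(1 − 1.84×1.385/(0.125×23.6))]
= (1/1.385) ln[12.08 × 0.1361] = 0.7220 × ln(1.645) = 0.7220 × 0.4974 = 0.3592 d.
L(t_c) = L₀ e^(−k_1 t_c) = 23.6 × 0.9561 = 22.56 mg/L, and at the critical point k_2 D_c = k_1 L, so D_c = (0.125/1.51) × 22.56 = 1.868 mg/L.

t_c ≈ 0.359 d; D_c ≈ 1.87 mg/L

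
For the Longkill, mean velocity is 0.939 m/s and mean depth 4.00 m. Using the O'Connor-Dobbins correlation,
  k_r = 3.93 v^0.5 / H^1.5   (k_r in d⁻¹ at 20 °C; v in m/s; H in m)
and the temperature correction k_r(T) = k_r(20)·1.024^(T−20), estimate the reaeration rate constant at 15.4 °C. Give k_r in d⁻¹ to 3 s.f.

k_r ≈ 0.427 d⁻¹

k_r(20) = 3.93 × 0.939^0.5 / 4.00^1.5 = 3.93 × 0.9690 / 8.000 = 0.4760 d⁻¹.
k_r(15.4) = 0.4760 × 1.024^(15.4−20) = 0.4760 × 0.8966 = 0.4268 d⁻¹.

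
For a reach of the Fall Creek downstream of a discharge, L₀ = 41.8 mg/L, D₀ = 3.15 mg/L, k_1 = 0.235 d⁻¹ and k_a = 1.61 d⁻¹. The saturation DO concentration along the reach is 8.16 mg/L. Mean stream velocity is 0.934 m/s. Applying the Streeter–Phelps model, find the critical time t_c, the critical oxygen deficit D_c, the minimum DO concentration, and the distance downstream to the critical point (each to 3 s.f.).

At the critical point dD/dt = 0, so k_1 L₀ e^(−k_1 t) = k_a D. Substituting D(t) from the Streeter–Phelps equation and solving for t gives
t_c = ln[(k_a/k_1)(1 − D₀(k_a−k_1)/(k_1 L₀))] / (k_a−k_1).
Here k_a−k_1 = 1.375 d⁻¹ and 1 − D₀(k_a−k_1)/(k_1 L₀) = 1 − 3.15×1.375/(0.235×41.8) = 0.5591, so
t_c = ln(6.851 × 0.5591) / 1.375 = 1.343 / 1.375 = 0.9767 d.
L(t_c) = L₀ e^(−k_1 t_c) = 41.8 × 0.7949 = 33.23 mg/L, and at the critical point k_a D_c = k_1 L, so D_c = (0.235/1.61) × 33.23 = 4.850 mg/L.
Minimum DO = C_s − D_c = 8.16 − 4.850 = 3.310 mg/L.
x_c = v t_c = 0.934 m/s × 0.9767 d × 86400 s/d = 78820 m ≈ 78.8 km.

t_c ≈ 0.977 d; D_c ≈ 4.85 mg/L; min DO ≈ 3.31 mg/L; x_c ≈ 78.8 km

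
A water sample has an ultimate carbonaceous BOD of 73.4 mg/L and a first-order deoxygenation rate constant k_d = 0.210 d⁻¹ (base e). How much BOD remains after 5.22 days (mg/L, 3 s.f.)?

L_t = L₀ e^(−k_d t) = 73.4 × e^(−0.210×5.22) = 73.4 × 0.3341 = 24.53 mg/L.

L ≈ 24.5 mg/L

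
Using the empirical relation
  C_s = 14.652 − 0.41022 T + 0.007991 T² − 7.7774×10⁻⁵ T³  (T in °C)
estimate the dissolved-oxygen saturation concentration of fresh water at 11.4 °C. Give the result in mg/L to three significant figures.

C_s = 14.652 − 0.41022×11.4 + 0.007991×11.4² − 7.7774×10⁻⁵×11.4³ = 10.90 mg/L.

C_s ≈ 10.9 mg/L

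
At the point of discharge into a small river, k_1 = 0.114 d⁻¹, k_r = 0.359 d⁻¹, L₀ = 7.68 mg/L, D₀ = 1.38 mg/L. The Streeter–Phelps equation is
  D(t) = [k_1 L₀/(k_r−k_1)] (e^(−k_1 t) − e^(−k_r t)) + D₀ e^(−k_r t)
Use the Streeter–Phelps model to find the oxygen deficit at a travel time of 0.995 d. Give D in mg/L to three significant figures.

D ≈ 1.66 mg/L

k_1 L₀/(k_r−k_1) = 0.114×7.68/(0.359−0.114) = 0.8755/0.2450 = 3.574 mg/L.
e^(−k_1 t) = e^(−0.114×0.9950) = 0.8928; e^(−k_r t) = e^(−0.359×0.9950) = 0.6996.
D = 3.574 × (0.8928 − 0.6996) + 1.38 × 0.6996 = 0.6902 + 0.9655 = 1.656 mg/L.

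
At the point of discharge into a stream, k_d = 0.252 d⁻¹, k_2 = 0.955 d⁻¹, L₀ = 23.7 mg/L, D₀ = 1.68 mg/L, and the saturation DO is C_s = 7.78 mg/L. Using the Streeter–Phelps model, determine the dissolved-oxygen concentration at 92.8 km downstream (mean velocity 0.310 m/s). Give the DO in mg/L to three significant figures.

Travel time t = x/v = 92.8 km / (0.310 m/s) = 92800 m / 0.310 m/s = 299400 s = 3.465 d.
k_d L₀/(k_2−k_d) = 0.252×23.7/(0.955−0.252) = 5.972/0.7030 = 8.496 mg/L.
e^(−k_d t) = e^(−0.252×3.465) = 0.4176; e^(−k_2 t) = e^(−0.955×3.465) = 0.03656.
D = 8.496 × (0.4176 − 0.03656) + 1.68 × 0.03656 = 3.238 + 0.06142 = 3.299 mg/L.
DO = C_s − D = 7.78 − 3.299 = 4.481 mg/L.

DO ≈ 4.48 mg/L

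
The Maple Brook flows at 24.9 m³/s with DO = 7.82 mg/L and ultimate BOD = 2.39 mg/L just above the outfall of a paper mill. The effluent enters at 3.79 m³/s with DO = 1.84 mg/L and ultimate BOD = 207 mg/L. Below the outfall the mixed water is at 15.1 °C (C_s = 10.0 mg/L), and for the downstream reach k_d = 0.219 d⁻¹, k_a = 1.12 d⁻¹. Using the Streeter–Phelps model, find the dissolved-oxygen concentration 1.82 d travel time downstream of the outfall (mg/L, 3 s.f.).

Mixed DO = (24.9×7.82 + 3.79×1.84)/(24.9+3.79) = 201.7/28.69 = 7.030 mg/L.
Mixed L₀ = (24.9×2.39 + 3.79×207)/(28.69) = 844.0/28.69 = 29.42 mg/L.
Initial deficit D₀ = C_s − DO₀ = 10.0 − 7.030 = 2.970 mg/L.
D(1.82) = [0.219×29.42/(1.12−0.219)](e^(−0.219×1.82) − e^(−1.12×1.82)) + 2.970 e^(−1.12×1.82)
= 7.151 × (0.6713 − 0.1302) + 2.970 × 0.1302 = 4.256 mg/L.
DO = 10.0 − 4.256 = 5.744 mg/L.

DO ≈ 5.74 mg/L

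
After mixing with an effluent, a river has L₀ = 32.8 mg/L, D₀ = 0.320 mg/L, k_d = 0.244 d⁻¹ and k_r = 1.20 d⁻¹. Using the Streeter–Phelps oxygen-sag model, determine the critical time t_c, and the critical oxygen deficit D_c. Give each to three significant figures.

With k_r/k_d = 4.918 and 1 − D₀(k_r−k_d)/(k_d L₀) = 0.9618,
t_c = ln(4.918 × 0.9618) / (1.20 − 0.244) = ln(4.730) / 0.9560 = 1.554/0.9560 = 1.625 d.
L(t_c) = L₀ e^(−k_d t_c) = 32.8 × 0.6726 = 22.06 mg/L, and at the critical point k_r D_c = k_d L, so D_c = (0.244/1.20) × 22.06 = 4.486 mg/L.

t_c ≈ 1.63 d; D_c ≈ 4.49 mg/L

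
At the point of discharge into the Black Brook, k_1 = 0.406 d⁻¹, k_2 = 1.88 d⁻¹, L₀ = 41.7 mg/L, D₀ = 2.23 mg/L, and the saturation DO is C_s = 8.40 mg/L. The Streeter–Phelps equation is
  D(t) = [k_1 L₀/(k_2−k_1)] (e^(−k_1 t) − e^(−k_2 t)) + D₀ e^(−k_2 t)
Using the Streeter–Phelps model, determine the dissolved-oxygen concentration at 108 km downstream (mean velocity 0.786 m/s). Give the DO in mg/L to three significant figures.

Travel time t = x/v = 108 km / (0.786 m/s) = 108000 m / 0.786 m/s = 137400 s = 1.590 d.
k_1 L₀/(k_2−k_1) = 0.406×41.7/(1.88−0.406) = 16.93/1.474 = 11.49 mg/L.
e^(−k_1 t) = e^(−0.406×1.590) = 0.5243; e^(−k_2 t) = e^(−1.88×1.590) = 0.05030.
D = 11.49 × (0.5243 − 0.05030) + 2.23 × 0.05030 = 5.444 + 0.1122 = 5.557 mg/L.
DO = C_s − D = 8.40 − 5.557 = 2.843 mg/L.

DO ≈ 2.84 mg/L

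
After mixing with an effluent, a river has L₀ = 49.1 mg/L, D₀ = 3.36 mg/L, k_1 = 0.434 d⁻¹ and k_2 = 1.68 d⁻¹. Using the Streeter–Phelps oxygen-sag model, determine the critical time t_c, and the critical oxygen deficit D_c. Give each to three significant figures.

t_c ≈ 0.911 d; D_c ≈ 8.54 mg/L

t_c = [1/(k_2−k_1)] ln[(k_2/k_1)(1 − D₀(k_2−k_1)/(k_1 L₀))]
= [1/(1.68−0.434)] ln[(1.68/0.434)(1 − 3.36×1.246/(0.434×49.1))]
= (1/1.246) ln[3.871 × 0.8035] = 0.8026 × ln(3.110) = 0.8026 × 1.135 = 0.9107 d.
L(t_c) = L₀ e^(−k_1 t_c) = 49.1 × 0.6735 = 33.07 mg/L, and at the critical point k_2 D_c = k_1 L, so D_c = (0.434/1.68) × 33.07 = 8.543 mg/L.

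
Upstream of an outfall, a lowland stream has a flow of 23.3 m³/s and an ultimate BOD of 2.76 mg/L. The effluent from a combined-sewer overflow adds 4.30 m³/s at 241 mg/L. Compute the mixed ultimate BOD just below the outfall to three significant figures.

Flow-weighted mixing: C = (Q_r C_r + Q_w C_w)/(Q_r + Q_w)
= (23.3×2.76 + 4.30×241)/(23.3 + 4.30) = 1101/27.60 = 39.88 mg/L.

39.9 mg/L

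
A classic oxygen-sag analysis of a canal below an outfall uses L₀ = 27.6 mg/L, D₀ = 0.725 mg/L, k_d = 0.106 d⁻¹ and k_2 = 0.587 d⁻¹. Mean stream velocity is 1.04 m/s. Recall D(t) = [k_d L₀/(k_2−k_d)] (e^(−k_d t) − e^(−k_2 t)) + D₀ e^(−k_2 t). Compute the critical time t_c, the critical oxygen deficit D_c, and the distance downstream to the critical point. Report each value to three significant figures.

t_c ≈ 3.29 d; D_c ≈ 3.51 mg/L; x_c ≈ 296 km

At the critical point dD/dt = 0, so k_d L₀ e^(−k_d t) = k_2 D. Substituting D(t) from the Streeter–Phelps equation and solving for t gives
t_c = ln[(k_2/k_d)(1 − D₀(k_2−k_d)/(k_d L₀))] / (k_2−k_d).
Here k_2−k_d = 0.4810 d⁻¹ and 1 − D₀(k_2−k_d)/(k_d L₀) = 1 − 0.725×0.4810/(0.106×27.6) = 0.8808, so
t_c = ln(5.538 × 0.8808) / 0.4810 = 1.585 / 0.4810 = 3.295 d.
D_c = (k_d/k_2) L₀ e^(−k_d t_c) = (0.106/0.587) × 27.6 × e^(−0.106×3.295) = 0.1806 × 27.6 × 0.7052 = 3.515 mg/L.
x_c = v t_c = 1.04 m/s × 3.295 d × 86400 s/d = 296000 m ≈ 296 km.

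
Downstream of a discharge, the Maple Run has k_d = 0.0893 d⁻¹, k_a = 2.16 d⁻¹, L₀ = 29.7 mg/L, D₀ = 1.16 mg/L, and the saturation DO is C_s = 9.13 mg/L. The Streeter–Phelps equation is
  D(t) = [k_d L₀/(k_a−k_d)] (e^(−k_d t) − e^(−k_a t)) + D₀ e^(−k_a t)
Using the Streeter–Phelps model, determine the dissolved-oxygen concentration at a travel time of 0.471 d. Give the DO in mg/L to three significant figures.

DO ≈ 7.95 mg/L

k_d L₀/(k_a−k_d) = 0.0893×29.7/(2.16−0.0893) = 2.652/2.071 = 1.281 mg/L.
e^(−k_d t) = e^(−0.0893×0.4710) = 0.9588; e^(−k_a t) = e^(−2.16×0.4710) = 0.3615.
D = 1.281 × (0.9588 − 0.3615) + 1.16 × 0.3615 = 0.7650 + 0.4194 = 1.184 mg/L.
DO = C_s − D = 9.13 − 1.184 = 7.946 mg/L.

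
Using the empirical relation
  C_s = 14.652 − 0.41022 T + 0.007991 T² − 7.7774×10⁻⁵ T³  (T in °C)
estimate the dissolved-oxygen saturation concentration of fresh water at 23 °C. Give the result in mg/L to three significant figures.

C_s ≈ 8.50 mg/L

C_s = 14.652 − 0.41022×23 + 0.007991×23² − 7.7774×10⁻⁵×23³ = 8.498 mg/L.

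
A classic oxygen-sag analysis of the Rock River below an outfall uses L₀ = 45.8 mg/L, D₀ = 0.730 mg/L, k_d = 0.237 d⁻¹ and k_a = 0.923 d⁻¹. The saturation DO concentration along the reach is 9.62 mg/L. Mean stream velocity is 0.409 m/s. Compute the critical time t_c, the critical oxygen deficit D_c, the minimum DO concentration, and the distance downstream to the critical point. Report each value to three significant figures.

With k_a/k_d = 3.895 and 1 − D₀(k_a−k_d)/(k_d L₀) = 0.9539,
t_c = ln(3.895 × 0.9539) / (0.923 − 0.237) = ln(3.715) / 0.6860 = 1.312/0.6860 = 1.913 d.
D_c = (k_d/k_a) L₀ e^(−k_d t_c) = (0.237/0.923) × 45.8 × e^(−0.237×1.913) = 0.2568 × 45.8 × 0.6355 = 7.473 mg/L.
Minimum DO = C_s − D_c = 9.62 − 7.473 = 2.147 mg/L.
x_c = v t_c = 0.409 m/s × 1.913 d × 86400 s/d = 67600 m ≈ 67.6 km.

t_c ≈ 1.91 d; D_c ≈ 7.47 mg/L; min DO ≈ 2.15 mg/L; x_c ≈ 67.6 km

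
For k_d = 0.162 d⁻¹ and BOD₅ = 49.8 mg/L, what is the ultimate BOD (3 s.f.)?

L₀ ≈ 89.7 mg/L

BOD₅ = L₀(1 − e^(−5k_d)) ⇒ L₀ = BOD₅ / (1 − e^(−5×0.162))
= 49.8 / (1 − 0.4449) = 49.8 / 0.5551 = 89.71 mg/L.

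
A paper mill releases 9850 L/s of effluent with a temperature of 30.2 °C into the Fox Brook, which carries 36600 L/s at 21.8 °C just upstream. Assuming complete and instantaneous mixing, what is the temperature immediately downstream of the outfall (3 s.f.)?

23.6 °C

Flow-weighted mixing: C = (Q_r C_r + Q_w C_w)/(Q_r + Q_w)
= (36600×21.8 + 9850×30.2)/(36600 + 9850) = 1.095×10^6/46450 = 23.58 °C.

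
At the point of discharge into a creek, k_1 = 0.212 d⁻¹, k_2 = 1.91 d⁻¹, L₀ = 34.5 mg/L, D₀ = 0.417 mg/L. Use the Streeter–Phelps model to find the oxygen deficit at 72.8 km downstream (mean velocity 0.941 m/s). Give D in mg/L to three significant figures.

Travel time t = x/v = 72.8 km / (0.941 m/s) = 72800 m / 0.941 m/s = 77360 s = 0.8954 d.
k_1 L₀/(k_2−k_1) = 0.212×34.5/(1.91−0.212) = 7.314/1.698 = 4.307 mg/L.
e^(−k_1 t) = e^(−0.212×0.8954) = 0.8271; e^(−k_2 t) = e^(−1.91×0.8954) = 0.1808.
D = 4.307 × (0.8271 − 0.1808) + 0.417 × 0.1808 = 2.784 + 0.07540 = 2.859 mg/L.

D ≈ 2.86 mg/L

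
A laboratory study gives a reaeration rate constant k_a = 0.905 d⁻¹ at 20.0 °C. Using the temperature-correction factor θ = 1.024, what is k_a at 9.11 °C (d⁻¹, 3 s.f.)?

k_a ≈ 0.699 d⁻¹

k_a(T₂) = k_a(T₁) · θ^(T₂−T₁) = 0.905 × 1.024^(9.11−20.0)
= 0.905 × 1.024^-10.9 = 0.905 × 0.7724 = 0.6990 d⁻¹.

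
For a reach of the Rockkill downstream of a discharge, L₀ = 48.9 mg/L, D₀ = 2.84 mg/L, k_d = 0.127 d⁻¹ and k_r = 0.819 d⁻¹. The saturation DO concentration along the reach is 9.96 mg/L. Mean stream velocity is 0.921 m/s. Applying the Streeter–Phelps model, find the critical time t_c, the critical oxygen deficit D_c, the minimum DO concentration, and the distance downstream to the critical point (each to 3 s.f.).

At the critical point dD/dt = 0, so k_d L₀ e^(−k_d t) = k_r D. Substituting D(t) from the Streeter–Phelps equation and solving for t gives
t_c = ln[(k_r/k_d)(1 − D₀(k_r−k_d)/(k_d L₀))] / (k_r−k_d).
Here k_r−k_d = 0.6920 d⁻¹ and 1 − D₀(k_r−k_d)/(k_d L₀) = 1 − 2.84×0.6920/(0.127×48.9) = 0.6835, so
t_c = ln(6.449 × 0.6835) / 0.6920 = 1.483 / 0.6920 = 2.144 d.
L(t_c) = L₀ e^(−k_d t_c) = 48.9 × 0.7617 = 37.25 mg/L, and at the critical point k_r D_c = k_d L, so D_c = (0.127/0.819) × 37.25 = 5.776 mg/L.
Minimum DO = C_s − D_c = 9.96 − 5.776 = 4.184 mg/L.
x_c = v t_c = 0.921 m/s × 2.144 d × 86400 s/d = 170600 m ≈ 171 km.

t_c ≈ 2.14 d; D_c ≈ 5.78 mg/L; min DO ≈ 4.18 mg/L; x_c ≈ 171 km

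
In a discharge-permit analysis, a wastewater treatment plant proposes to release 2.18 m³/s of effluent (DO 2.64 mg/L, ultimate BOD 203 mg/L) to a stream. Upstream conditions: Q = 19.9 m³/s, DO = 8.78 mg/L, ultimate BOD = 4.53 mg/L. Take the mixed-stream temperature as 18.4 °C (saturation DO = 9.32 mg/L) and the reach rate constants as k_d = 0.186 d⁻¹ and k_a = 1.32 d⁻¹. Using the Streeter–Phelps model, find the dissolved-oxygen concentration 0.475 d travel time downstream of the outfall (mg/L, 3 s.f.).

DO ≈ 7.20 mg/L

Mixed DO = (19.9×8.78 + 2.18×2.64)/(19.9+2.18) = 180.5/22.08 = 8.174 mg/L.
Mixed L₀ = (19.9×4.53 + 2.18×203)/(22.08) = 532.7/22.08 = 24.13 mg/L.
Initial deficit D₀ = C_s − DO₀ = 9.32 − 8.174 = 1.146 mg/L.
D(0.475) = [0.186×24.13/(1.32−0.186)](e^(−0.186×0.475) − e^(−1.32×0.475)) + 1.146 e^(−1.32×0.475)
= 3.957 × (0.9154 − 0.5342) + 1.146 × 0.5342 = 2.121 mg/L.
DO = 9.32 − 2.121 = 7.199 mg/L.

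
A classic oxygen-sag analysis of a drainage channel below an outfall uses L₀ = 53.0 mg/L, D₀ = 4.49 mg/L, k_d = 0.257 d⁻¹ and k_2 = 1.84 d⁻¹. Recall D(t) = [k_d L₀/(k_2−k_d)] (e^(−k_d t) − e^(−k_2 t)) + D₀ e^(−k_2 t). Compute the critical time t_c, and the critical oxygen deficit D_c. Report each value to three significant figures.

With k_2/k_d = 7.160 and 1 − D₀(k_2−k_d)/(k_d L₀) = 0.4782,
t_c = ln(7.160 × 0.4782) / (1.84 − 0.257) = ln(3.424) / 1.583 = 1.231/1.583 = 0.7774 d.
D_c = (k_d/k_2) L₀ e^(−k_d t_c) = (0.257/1.84) × 53.0 × e^(−0.257×0.7774) = 0.1397 × 53.0 × 0.8189 = 6.062 mg/L.

t_c ≈ 0.777 d; D_c ≈ 6.06 mg/L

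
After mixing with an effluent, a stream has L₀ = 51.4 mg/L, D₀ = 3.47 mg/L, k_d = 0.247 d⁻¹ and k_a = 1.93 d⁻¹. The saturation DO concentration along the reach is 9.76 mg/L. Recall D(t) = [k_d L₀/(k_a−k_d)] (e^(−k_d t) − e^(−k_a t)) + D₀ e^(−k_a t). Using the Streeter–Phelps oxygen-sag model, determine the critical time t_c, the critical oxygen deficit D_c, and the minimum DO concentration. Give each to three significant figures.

At the critical point dD/dt = 0, so k_d L₀ e^(−k_d t) = k_a D. Substituting D(t) from the Streeter–Phelps equation and solving for t gives
t_c = ln[(k_a/k_d)(1 − D₀(k_a−k_d)/(k_d L₀))] / (k_a−k_d).
Here k_a−k_d = 1.683 d⁻¹ and 1 − D₀(k_a−k_d)/(k_d L₀) = 1 − 3.47×1.683/(0.247×51.4) = 0.5400, so
t_c = ln(7.814 × 0.5400) / 1.683 = 1.440 / 1.683 = 0.8554 d.
L(t_c) = L₀ e^(−k_d t_c) = 51.4 × 0.8095 = 41.61 mg/L, and at the critical point k_a D_c = k_d L, so D_c = (0.247/1.93) × 41.61 = 5.325 mg/L.
Minimum DO = C_s − D_c = 9.76 − 5.325 = 4.435 mg/L.

t_c ≈ 0.855 d; D_c ≈ 5.33 mg/L; min DO ≈ 4.43 mg/L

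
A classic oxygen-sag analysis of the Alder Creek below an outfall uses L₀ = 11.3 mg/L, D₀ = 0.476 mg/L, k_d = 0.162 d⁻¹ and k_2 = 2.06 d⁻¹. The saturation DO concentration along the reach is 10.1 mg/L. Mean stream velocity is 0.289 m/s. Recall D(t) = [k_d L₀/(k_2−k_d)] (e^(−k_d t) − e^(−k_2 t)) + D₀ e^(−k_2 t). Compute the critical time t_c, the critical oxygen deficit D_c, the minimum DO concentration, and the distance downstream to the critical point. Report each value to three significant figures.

t_c ≈ 0.981 d; D_c ≈ 0.758 mg/L; min DO ≈ 9.34 mg/L; x_c ≈ 24.5 km

t_c = [1/(k_2−k_d)] ln[(k_2/k_d)(1 − D₀(k_2−k_d)/(k_d L₀))]
= [1/(2.06−0.162)] ln[(2.06/0.162)(1 − 0.476×1.898/(0.162×11.3))]
= (1/1.898) ln[12.72 × 0.5065] = 0.5269 × ln(6.440) = 0.5269 × 1.863 = 0.9813 d.
L(t_c) = L₀ e^(−k_d t_c) = 11.3 × 0.8530 = 9.639 mg/L, and at the critical point k_2 D_c = k_d L, so D_c = (0.162/2.06) × 9.639 = 0.7580 mg/L.
Minimum DO = C_s − D_c = 10.1 − 0.7580 = 9.342 mg/L.
x_c = v t_c = 0.289 m/s × 0.9813 d × 86400 s/d = 24500 m ≈ 24.5 km.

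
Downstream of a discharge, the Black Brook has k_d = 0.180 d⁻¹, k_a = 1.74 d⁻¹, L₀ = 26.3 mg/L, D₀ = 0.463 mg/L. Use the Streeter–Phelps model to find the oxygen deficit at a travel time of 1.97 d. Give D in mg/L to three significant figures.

k_d L₀/(k_a−k_d) = 0.180×26.3/(1.74−0.180) = 4.734/1.560 = 3.035 mg/L.
e^(−k_d t) = e^(−0.180×1.970) = 0.7015; e^(−k_a t) = e^(−1.74×1.970) = 0.03246.
D = 3.035 × (0.7015 − 0.03246) + 0.463 × 0.03246 = 2.030 + 0.01503 = 2.045 mg/L.

D ≈ 2.05 mg/L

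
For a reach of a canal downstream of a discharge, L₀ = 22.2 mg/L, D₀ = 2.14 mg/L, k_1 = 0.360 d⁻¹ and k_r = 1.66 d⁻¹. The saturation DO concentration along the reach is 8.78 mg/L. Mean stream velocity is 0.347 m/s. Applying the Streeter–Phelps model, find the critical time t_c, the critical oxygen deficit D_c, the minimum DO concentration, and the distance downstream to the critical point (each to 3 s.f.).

t_c ≈ 0.847 d; D_c ≈ 3.55 mg/L; min DO ≈ 5.23 mg/L; x_c ≈ 25.4 km

t_c = [1/(k_r−k_1)] ln[(k_r/k_1)(1 − D₀(k_r−k_1)/(k_1 L₀))]
= [1/(1.66−0.360)] ln[(1.66/0.360)(1 − 2.14×1.300/(0.360×22.2))]
= (1/1.300) ln[4.611 × 0.6519] = 0.7692 × ln(3.006) = 0.7692 × 1.101 = 0.8466 d.
D_c = (k_1/k_r) L₀ e^(−k_1 t_c) = (0.360/1.66) × 22.2 × e^(−0.360×0.8466) = 0.2169 × 22.2 × 0.7373 = 3.550 mg/L.
Minimum DO = C_s − D_c = 8.78 − 3.550 = 5.230 mg/L.
x_c = v t_c = 0.347 m/s × 0.8466 d × 86400 s/d = 25380 m ≈ 25.4 km.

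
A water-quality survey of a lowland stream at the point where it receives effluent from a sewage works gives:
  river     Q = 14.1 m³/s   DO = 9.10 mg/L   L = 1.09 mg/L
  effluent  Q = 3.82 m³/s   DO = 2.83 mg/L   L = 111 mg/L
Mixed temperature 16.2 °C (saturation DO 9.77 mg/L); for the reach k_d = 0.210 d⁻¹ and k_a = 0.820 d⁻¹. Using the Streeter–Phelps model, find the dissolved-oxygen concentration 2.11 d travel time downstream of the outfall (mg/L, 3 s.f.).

DO ≈ 5.49 mg/L

Mixed DO = (14.1×9.10 + 3.82×2.83)/(14.1+3.82) = 139.1/17.92 = 7.763 mg/L.
Mixed L₀ = (14.1×1.09 + 3.82×111)/(17.92) = 439.4/17.92 = 24.52 mg/L.
Initial deficit D₀ = C_s − DO₀ = 9.77 − 7.763 = 2.007 mg/L.
D(2.11) = [0.210×24.52/(0.820−0.210)](e^(−0.210×2.11) − e^(−0.820×2.11)) + 2.007 e^(−0.820×2.11)
= 8.441 × (0.6420 − 0.1772) + 2.007 × 0.1772 = 4.279 mg/L.
DO = 9.77 − 4.279 = 5.491 mg/L.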